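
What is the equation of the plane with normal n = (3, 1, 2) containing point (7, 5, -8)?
d = n·P = (3)(7) + (1)(5) + (2)(-8) = 10
Plane: 3x + y + 2z = 10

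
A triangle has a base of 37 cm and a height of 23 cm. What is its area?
Area = (1/2) * base * height
Area = (1/2) * 37 * 23
Area = 425.50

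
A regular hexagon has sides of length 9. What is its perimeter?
Perimeter = number of sides * side length
Perimeter = 6 * 9
Perimeter = 54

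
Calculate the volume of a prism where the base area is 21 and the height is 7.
Volume = base area * height
Volume = 21 * 7
Volume = 147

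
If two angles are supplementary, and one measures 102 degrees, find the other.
Supplementary angles sum to 180 degrees.
Other angle = 180 - 102
Other angle = 78 degrees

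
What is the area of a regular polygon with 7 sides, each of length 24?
For a regular 7-gon with side length s = 24:
Apothem a = s / (2*tan(pi/7)) = 24 / (2*tan(pi/7)) ≈ 24.91826
Perimeter P = 7 * 24 = 168
Area = (1/2) * P * a = (1/2) * 168 * 24.91826 = 2093.13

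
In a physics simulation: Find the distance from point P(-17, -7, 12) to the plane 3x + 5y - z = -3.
d = |3(-17) + 5(-7) + (-1)(12) - (-3)| / √(3² + 5² + (-1)²) = 95/√35 = 16.06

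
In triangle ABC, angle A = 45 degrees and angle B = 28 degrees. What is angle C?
Sum of angles in a triangle = 180 degrees
Third angle = 180 - 45 - 28
Third angle = 107 degrees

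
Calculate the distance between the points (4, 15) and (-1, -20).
Using the distance formula: d = sqrt((x₂-x₁)² + (y₂-y₁)²)
dx = (-1) - 4 = -5
dy = (-20) - 15 = -35
d = sqrt((-5)² + (-35)²) = sqrt(25 + 1225) = sqrt(1250) = 35.36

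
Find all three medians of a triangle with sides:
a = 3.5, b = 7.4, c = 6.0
Using m_x = ½√(2y² + 2z² - x²):
m_a = ½√(2·7.4² + 2·6.0² - 3.5²) = ½√169.27 = 6.505
m_b = ½√(2·3.5² + 2·6.0² - 7.4²) = ½√41.74 = 3.23
m_c = ½√(2·3.5² + 2·7.4² - 6.0²) = ½√98.02 = 4.95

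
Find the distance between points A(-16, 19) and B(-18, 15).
Using the distance formula: d = sqrt((x₂-x₁)² + (y₂-y₁)²)
dx = (-18) - (-16) = -2
dy = 15 - 19 = -4
d = sqrt((-2)² + (-4)²) = sqrt(4 + 16) = sqrt(20) = 4.47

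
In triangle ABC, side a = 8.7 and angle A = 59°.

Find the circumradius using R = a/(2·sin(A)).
R = a/(2·sin(A)) = 8.7/(2·sin(59°))
R = 8.7/(2·0.857167) = 8.7/1.714335 = 5.075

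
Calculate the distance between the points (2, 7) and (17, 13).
Using the distance formula: d = sqrt((x₂-x₁)² + (y₂-y₁)²)
dx = 17 - 2 = 15
dy = 13 - 7 = 6
d = sqrt(15² + 6²) = sqrt(225 + 36) = sqrt(261) = 16.16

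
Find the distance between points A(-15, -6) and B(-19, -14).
Using the distance formula: d = sqrt((x₂-x₁)² + (y₂-y₁)²)
dx = (-19) - (-15) = -4
dy = (-14) - (-6) = -8
d = sqrt((-4)² + (-8)²) = sqrt(16 + 64) = sqrt(80) = 8.94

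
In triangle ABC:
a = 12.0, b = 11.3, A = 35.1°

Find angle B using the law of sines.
sin(B)/b = sin(A)/a
sin(B) = b·sin(A)/a = 11.3·sin(35.1°)/12.0 = 0.541463
B = arcsin(0.541463) = 32.78°  (b ≤ a, so B ≤ A and the acute solution is unique)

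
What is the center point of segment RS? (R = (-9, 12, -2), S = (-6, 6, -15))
Midpoint = ((-9-6)/2, (12+6)/2, (-2-15)/2) = (-7.5, 9, -8.5)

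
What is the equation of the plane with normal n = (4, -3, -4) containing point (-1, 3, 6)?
d = n·P = (4)(-1) + (-3)(3) + (-4)(6) = -37
Plane: 4x - 3y - 4z = -37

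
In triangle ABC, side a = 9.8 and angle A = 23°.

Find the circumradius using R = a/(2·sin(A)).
R = a/(2·sin(A)) = 9.8/(2·sin(23°))
R = 9.8/(2·0.390731) = 9.8/0.781462 = 12.54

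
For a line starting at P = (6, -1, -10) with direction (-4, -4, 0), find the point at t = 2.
P(2) = (6 + (-4)(2), -1 + (-4)(2), -10 + 0(2)) = (-2, -9, -10)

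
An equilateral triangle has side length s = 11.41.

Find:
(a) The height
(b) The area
(a) Height h = s·√3/2 = 11.41·√3/2 = 9.881
(b) Area = (√3/4)·s² = (√3/4)·11.41² = (√3/4)·130.188 = 56.37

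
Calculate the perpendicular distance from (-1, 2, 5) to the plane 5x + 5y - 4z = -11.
d = |5(-1) + 5(2) + (-4)(5) - (-11)| / √(5² + 5² + (-4)²) = 4/√66 = 0.4924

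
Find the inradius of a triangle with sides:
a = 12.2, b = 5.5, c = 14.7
s = (a+b+c)/2 = (12.2+5.5+14.7)/2 = 16.2
Area = √(s(s-a)(s-b)(s-c)) = √(16.2·4·10.7·1.5) = 32.2497
r = Area/s = 32.2497/16.2 = 1.991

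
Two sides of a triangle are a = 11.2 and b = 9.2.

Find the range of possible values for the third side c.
By the triangle inequality: |a - b| < c < a + b
|11.2 - 9.2| < c < 11.2 + 9.2
2 < c < 20.4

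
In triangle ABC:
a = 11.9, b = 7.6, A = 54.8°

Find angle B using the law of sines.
sin(B)/b = sin(A)/a
sin(B) = b·sin(A)/a = 7.6·sin(54.8°)/11.9 = 0.521874
B = arcsin(0.521874) = 31.46°  (b ≤ a, so B ≤ A and the acute solution is unique)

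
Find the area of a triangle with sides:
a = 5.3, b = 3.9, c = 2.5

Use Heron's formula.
s = (a+b+c)/2 = (5.3+3.9+2.5)/2 = 5.85
A = √(s(s-a)(s-b)(s-c)) = √(5.85·0.55·1.95·3.35)
A = √21.0183 = 4.585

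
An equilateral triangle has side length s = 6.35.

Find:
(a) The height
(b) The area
(a) Height h = s·√3/2 = 6.35·√3/2 = 5.499
(b) Area = (√3/4)·s² = (√3/4)·6.35² = (√3/4)·40.3225 = 17.46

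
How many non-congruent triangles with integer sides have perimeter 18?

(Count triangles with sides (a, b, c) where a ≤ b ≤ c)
With a ≤ b ≤ c and a + b + c = 18, the triangle inequality a + b > c gives c < 18/2, so c ≤ 8.
Iterate a from 1 to ⌊p/3⌋ = 6; for each a, b ranges from a to ⌊(p−a)/2⌋ with c = p − a − b, keeping only c ≥ b.
Triples: (2, 8, 8), (3, 7, 8), (4, 6, 8), …
Count = 7 triangles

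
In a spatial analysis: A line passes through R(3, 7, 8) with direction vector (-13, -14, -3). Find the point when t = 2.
P(2) = (3 + (-13)(2), 7 + (-14)(2), 8 + (-3)(2)) = (-23, -21, 2)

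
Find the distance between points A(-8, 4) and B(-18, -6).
Using the distance formula: d = sqrt((x₂-x₁)² + (y₂-y₁)²)
dx = (-18) - (-8) = -10
dy = (-6) - 4 = -10
d = sqrt((-10)² + (-10)²) = sqrt(100 + 100) = sqrt(200) = 14.14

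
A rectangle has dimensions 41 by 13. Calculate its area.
Area = length * width
Area = 41 * 13
Area = 533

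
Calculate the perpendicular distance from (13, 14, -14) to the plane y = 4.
d = |0(13) + 1(14) + 0(-14) - (4)| / √(0² + 1² + 0²) = 10/√1 = 10.0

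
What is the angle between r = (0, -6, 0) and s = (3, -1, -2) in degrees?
r·s = 6, |r|² = 36, |s|² = 14
cos θ = 6/√504 ≈ 0.2673
θ ≈ 74.5°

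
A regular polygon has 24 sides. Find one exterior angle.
Exterior angle of a regular n-gon = 360/n
Exterior angle = 360/24
Exterior angle = 15 degrees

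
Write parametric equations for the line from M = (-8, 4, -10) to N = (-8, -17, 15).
Direction vector d = N - M = (0, -21, 25)
x = -8, y = 4 - 21t, z = -10 + 25t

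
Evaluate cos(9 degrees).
cos(9 degrees) = 0.9877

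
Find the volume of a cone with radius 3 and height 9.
Volume = (1/3) * pi * r² * h
Volume = (1/3) * pi * 3² * 9
Volume = (1/3) * pi * 9 * 9
Volume = (1/3) * pi * 81
Volume = 84.82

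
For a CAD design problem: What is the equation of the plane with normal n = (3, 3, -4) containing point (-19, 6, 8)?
d = n·P = (3)(-19) + (3)(6) + (-4)(8) = -71
Plane: 3x + 3y - 4z = -71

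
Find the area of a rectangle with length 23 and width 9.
Area = length * width
Area = 23 * 9
Area = 207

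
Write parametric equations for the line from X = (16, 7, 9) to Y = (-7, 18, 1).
Direction vector d = Y - X = (-23, 11, -8)
x = 16 - 23t, y = 7 + 11t, z = 9 - 8t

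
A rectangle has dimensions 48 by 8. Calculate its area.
Area = length * width
Area = 48 * 8
Area = 384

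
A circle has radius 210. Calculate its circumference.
Circumference = 2 * pi * r
Circumference = 2 * pi * 210
Circumference = 1319.47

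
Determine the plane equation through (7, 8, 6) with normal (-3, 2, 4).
d = n·P = (-3)(7) + (2)(8) + (4)(6) = 19
Plane: -3x + 2y + 4z = 19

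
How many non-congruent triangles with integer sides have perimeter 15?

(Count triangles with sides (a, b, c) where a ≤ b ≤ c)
With a ≤ b ≤ c and a + b + c = 15, the triangle inequality a + b > c gives c < 15/2, so c ≤ 7.
Iterate a from 1 to ⌊p/3⌋ = 5; for each a, b ranges from a to ⌊(p−a)/2⌋ with c = p − a − b, keeping only c ≥ b.
Triples: (1, 7, 7), (2, 6, 7), (3, 5, 7), …
Count = 7 triangles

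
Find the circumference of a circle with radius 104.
Circumference = 2 * pi * r
Circumference = 2 * pi * 104
Circumference = 653.45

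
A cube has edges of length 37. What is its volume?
Volume = s³
Volume = 37³
Volume = 50653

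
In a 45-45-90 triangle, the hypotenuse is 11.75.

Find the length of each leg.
In a 45-45-90 triangle, hypotenuse = leg·√2  →  leg = hypotenuse/√2
leg = 11.75/√2 = 8.309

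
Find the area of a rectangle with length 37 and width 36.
Area = length * width
Area = 37 * 36
Area = 1332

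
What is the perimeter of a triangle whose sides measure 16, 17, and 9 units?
Perimeter = sum of all sides
Perimeter = 16 + 17 + 9
Perimeter = 42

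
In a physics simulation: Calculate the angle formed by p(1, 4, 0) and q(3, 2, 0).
p·q = 11, |p|² = 17, |q|² = 13
cos θ = 11/√221 ≈ 0.7399
θ ≈ 42.27°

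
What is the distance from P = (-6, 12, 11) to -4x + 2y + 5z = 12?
d = |(-4)(-6) + 2(12) + 5(11) - (12)| / √((-4)² + 2² + 5²) = 91/√45 = 13.57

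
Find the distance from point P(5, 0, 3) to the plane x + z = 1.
d = |1(5) + 0(0) + 1(3) - (1)| / √(1² + 0² + 1²) = 7/√2 = 4.95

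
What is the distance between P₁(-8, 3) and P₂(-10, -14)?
Using the distance formula: d = sqrt((x₂-x₁)² + (y₂-y₁)²)
dx = (-10) - (-8) = -2
dy = (-14) - 3 = -17
d = sqrt((-2)² + (-17)²) = sqrt(4 + 289) = sqrt(293) = 17.12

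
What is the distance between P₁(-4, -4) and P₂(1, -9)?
Using the distance formula: d = sqrt((x₂-x₁)² + (y₂-y₁)²)
dx = 1 - (-4) = 5
dy = (-9) - (-4) = -5
d = sqrt(5² + (-5)²) = sqrt(25 + 25) = sqrt(50) = 7.07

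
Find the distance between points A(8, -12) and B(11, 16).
Using the distance formula: d = sqrt((x₂-x₁)² + (y₂-y₁)²)
dx = 11 - 8 = 3
dy = 16 - (-12) = 28
d = sqrt(3² + 28²) = sqrt(9 + 784) = sqrt(793) = 28.16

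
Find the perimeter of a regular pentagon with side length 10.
Perimeter = number of sides * side length
Perimeter = 5 * 10
Perimeter = 50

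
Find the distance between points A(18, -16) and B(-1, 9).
Using the distance formula: d = sqrt((x₂-x₁)² + (y₂-y₁)²)
dx = (-1) - 18 = -19
dy = 9 - (-16) = 25
d = sqrt((-19)² + 25²) = sqrt(361 + 625) = sqrt(986) = 31.40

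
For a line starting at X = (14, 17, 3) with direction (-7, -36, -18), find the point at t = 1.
P(1) = (14 + (-7)(1), 17 + (-36)(1), 3 + (-18)(1)) = (7, -19, -15)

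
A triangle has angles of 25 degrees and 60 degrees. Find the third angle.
Sum of angles in a triangle = 180 degrees
Third angle = 180 - 25 - 60
Third angle = 95 degrees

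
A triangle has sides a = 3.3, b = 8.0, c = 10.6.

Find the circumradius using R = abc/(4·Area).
s = (a+b+c)/2 = 10.95
Area = √(s(s-a)(s-b)(s-c)) = √(10.95·7.65·2.95·0.35) = 9.3
R = abc/(4·Area) = (3.3·8.0·10.6)/(4·9.3) = 279.84/37.2 = 7.523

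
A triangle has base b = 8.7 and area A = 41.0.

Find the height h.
A = ½bh  →  h = 2A/b
h = 2·41.0/8.7 = 9.425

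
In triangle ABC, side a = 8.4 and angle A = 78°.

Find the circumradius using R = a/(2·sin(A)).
R = a/(2·sin(A)) = 8.4/(2·sin(78°))
R = 8.4/(2·0.978148) = 8.4/1.956295 = 4.294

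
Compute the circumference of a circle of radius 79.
Circumference = 2 * pi * r
Circumference = 2 * pi * 79
Circumference = 496.37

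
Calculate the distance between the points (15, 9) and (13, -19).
Using the distance formula: d = sqrt((x₂-x₁)² + (y₂-y₁)²)
dx = 13 - 15 = -2
dy = (-19) - 9 = -28
d = sqrt((-2)² + (-28)²) = sqrt(4 + 784) = sqrt(788) = 28.07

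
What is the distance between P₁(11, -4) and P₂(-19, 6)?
Using the distance formula: d = sqrt((x₂-x₁)² + (y₂-y₁)²)
dx = (-19) - 11 = -30
dy = 6 - (-4) = 10
d = sqrt((-30)² + 10²) = sqrt(900 + 100) = sqrt(1000) = 31.62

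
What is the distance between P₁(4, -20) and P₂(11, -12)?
Using the distance formula: d = sqrt((x₂-x₁)² + (y₂-y₁)²)
dx = 11 - 4 = 7
dy = (-12) - (-20) = 8
d = sqrt(7² + 8²) = sqrt(49 + 64) = sqrt(113) = 10.63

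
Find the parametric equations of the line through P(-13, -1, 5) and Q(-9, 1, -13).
Direction vector d = Q - P = (4, 2, -18)
x = -13 + 4t, y = -1 + 2t, z = 5 - 18t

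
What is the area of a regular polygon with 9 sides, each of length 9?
For a regular 9-gon with side length s = 9:
Apothem a = s / (2*tan(pi/9)) = 9 / (2*tan(pi/9)) ≈ 12.3636
Perimeter P = 9 * 9 = 81
Area = (1/2) * P * a = (1/2) * 81 * 12.3636 = 500.73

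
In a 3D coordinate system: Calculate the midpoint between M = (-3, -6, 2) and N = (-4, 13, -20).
Midpoint = ((-3-4)/2, (-6+13)/2, (2-20)/2) = (-3.5, 3.5, -9)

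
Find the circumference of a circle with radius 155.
Circumference = 2 * pi * r
Circumference = 2 * pi * 155
Circumference = 973.89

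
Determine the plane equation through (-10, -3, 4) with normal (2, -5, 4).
d = n·P = (2)(-10) + (-5)(-3) + (4)(4) = 11
Plane: 2x - 5y + 4z = 11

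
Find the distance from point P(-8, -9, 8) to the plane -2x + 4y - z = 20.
d = |(-2)(-8) + 4(-9) + (-1)(8) - (20)| / √((-2)² + 4² + (-1)²) = 48/√21 = 10.47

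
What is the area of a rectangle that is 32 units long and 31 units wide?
Area = length * width
Area = 32 * 31
Area = 992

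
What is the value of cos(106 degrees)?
cos(106 degrees) = -0.2756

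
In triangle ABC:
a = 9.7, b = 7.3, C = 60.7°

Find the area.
Using A = ½ab·sin(C):
A = ½·9.7·7.3·sin(60.7°) = ½·70.81·0.872069 = 30.88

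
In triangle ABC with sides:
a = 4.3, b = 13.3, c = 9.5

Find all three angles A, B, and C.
By the law of cosines:
cos(A) = (b² + c² - a²)/(2bc) = 0.983973  →  A = 10.27°
cos(B) = (a² + c² - b²)/(2ac) = -0.834149  →  B = 146.5°
cos(C) = (a² + b² - c²)/(2ab) = 0.919129  →  C = 23.2°
Check: A + B + C = 180.0° ✓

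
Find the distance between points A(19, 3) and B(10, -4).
Using the distance formula: d = sqrt((x₂-x₁)² + (y₂-y₁)²)
dx = 10 - 19 = -9
dy = (-4) - 3 = -7
d = sqrt((-9)² + (-7)²) = sqrt(81 + 49) = sqrt(130) = 11.40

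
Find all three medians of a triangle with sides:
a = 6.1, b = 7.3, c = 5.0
Using m_x = ½√(2y² + 2z² - x²):
m_a = ½√(2·7.3² + 2·5.0² - 6.1²) = ½√119.37 = 5.463
m_b = ½√(2·6.1² + 2·5.0² - 7.3²) = ½√71.13 = 4.217
m_c = ½√(2·6.1² + 2·7.3² - 5.0²) = ½√156 = 6.245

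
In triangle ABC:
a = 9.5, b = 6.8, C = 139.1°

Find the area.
Using A = ½ab·sin(C):
A = ½·9.5·6.8·sin(139.1°) = ½·64.6·0.654741 = 21.15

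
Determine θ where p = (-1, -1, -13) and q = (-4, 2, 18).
p·q = -232, |p|² = 171, |q|² = 344
cos θ = -232/√58824 ≈ -0.9566
θ ≈ 163.0°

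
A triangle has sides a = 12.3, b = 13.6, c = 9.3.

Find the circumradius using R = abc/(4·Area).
s = (a+b+c)/2 = 17.6
Area = √(s(s-a)(s-b)(s-c)) = √(17.6·5.3·4·8.3) = 55.6498
R = abc/(4·Area) = (12.3·13.6·9.3)/(4·55.6498) = 1555.704/222.5992 = 6.989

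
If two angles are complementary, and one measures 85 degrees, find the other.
Complementary angles sum to 90 degrees.
Other angle = 90 - 85
Other angle = 5 degrees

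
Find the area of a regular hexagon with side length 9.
For a regular 6-gon with side length s = 9:
Apothem a = s / (2*tan(pi/6)) = 9 / (2*tan(pi/6)) ≈ 7.7942
Perimeter P = 6 * 9 = 54
Area = (1/2) * P * a = (1/2) * 54 * 7.7942 = 210.44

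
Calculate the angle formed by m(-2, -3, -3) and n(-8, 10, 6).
m·n = -32, |m|² = 22, |n|² = 200
cos θ = -32/√4400 ≈ -0.4824
θ ≈ 118.8°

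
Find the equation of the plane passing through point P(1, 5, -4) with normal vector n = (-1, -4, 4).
d = n·P = (-1)(1) + (-4)(5) + (4)(-4) = -37
Plane: -x - 4y + 4z = -37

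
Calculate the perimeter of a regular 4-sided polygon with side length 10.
Perimeter = number of sides * side length
Perimeter = 4 * 10
Perimeter = 40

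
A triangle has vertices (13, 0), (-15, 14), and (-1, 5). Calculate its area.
Using the coordinate formula: Area = (1/2)|x₁(y₂-y₃) + x₂(y₃-y₁) + x₃(y₁-y₂)|
Area = (1/2)|13(14-5) + (-15)(5-0) + (-1)(0-14)|
Area = (1/2)|13*9 + (-15)*5 + (-1)*(-14)|
Area = (1/2)|117 + (-75) + 14|
Area = (1/2)*56 = 28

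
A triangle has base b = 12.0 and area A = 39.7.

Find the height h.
A = ½bh  →  h = 2A/b
h = 2·39.7/12.0 = 6.617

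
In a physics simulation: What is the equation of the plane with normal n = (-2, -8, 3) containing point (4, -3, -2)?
d = n·P = (-2)(4) + (-8)(-3) + (3)(-2) = 10
Plane: -2x - 8y + 3z = 10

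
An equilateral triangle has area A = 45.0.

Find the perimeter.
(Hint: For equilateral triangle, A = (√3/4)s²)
A = (√3/4)s²  →  s² = 4A/√3 = 4·45.0/√3 = 103.923
s = 10.1943
Perimeter = 3s = 30.58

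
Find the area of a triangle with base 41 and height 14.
Area = (1/2) * base * height
Area = (1/2) * 41 * 14
Area = 287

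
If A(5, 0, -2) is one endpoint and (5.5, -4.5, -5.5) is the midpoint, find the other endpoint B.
B = (2×5.5 - 5, 2×(-4.5) - 0, 2×(-5.5) - (-2)) = (6, -9, -9)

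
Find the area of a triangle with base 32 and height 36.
Area = (1/2) * base * height
Area = (1/2) * 32 * 36
Area = 576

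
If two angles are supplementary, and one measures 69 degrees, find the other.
Supplementary angles sum to 180 degrees.
Other angle = 180 - 69
Other angle = 111 degrees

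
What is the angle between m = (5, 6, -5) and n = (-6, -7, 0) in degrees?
m·n = -72, |m|² = 86, |n|² = 85
cos θ = -72/√7310 ≈ -0.8421
θ ≈ 147.4°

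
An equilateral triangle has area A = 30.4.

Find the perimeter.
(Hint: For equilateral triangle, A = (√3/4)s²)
A = (√3/4)s²  →  s² = 4A/√3 = 4·30.4/√3 = 70.2058
s = 8.37889
Perimeter = 3s = 25.14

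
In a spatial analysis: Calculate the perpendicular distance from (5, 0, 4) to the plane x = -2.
d = |1(5) + 0(0) + 0(4) - (-2)| / √(1² + 0² + 0²) = 7/√1 = 7.0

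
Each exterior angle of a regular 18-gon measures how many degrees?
Exterior angle of a regular n-gon = 360/n
Exterior angle = 360/18
Exterior angle = 20 degrees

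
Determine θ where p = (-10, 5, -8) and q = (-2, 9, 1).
p·q = 57, |p|² = 189, |q|² = 86
cos θ = 57/√16254 ≈ 0.4471
θ ≈ 63.44°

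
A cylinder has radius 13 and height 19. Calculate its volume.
Volume = pi * r² * h
Volume = pi * 13² * 19
Volume = pi * 169 * 19
Volume = pi * 3211
Volume = 10087.65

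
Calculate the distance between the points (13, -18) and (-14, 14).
Using the distance formula: d = sqrt((x₂-x₁)² + (y₂-y₁)²)
dx = (-14) - 13 = -27
dy = 14 - (-18) = 32
d = sqrt((-27)² + 32²) = sqrt(729 + 1024) = sqrt(1753) = 41.87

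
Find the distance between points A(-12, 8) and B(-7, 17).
Using the distance formula: d = sqrt((x₂-x₁)² + (y₂-y₁)²)
dx = (-7) - (-12) = 5
dy = 17 - 8 = 9
d = sqrt(5² + 9²) = sqrt(25 + 81) = sqrt(106) = 10.30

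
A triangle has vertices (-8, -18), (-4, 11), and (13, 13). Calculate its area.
Using the coordinate formula: Area = (1/2)|x₁(y₂-y₃) + x₂(y₃-y₁) + x₃(y₁-y₂)|
Area = (1/2)|(-8)(11-13) + (-4)(13-(-18)) + 13((-18)-11)|
Area = (1/2)|(-8)*(-2) + (-4)*31 + 13*(-29)|
Area = (1/2)|16 + (-124) + (-377)|
Area = (1/2)*485 = 242.50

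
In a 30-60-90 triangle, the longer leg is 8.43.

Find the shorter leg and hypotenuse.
In a 30-60-90 triangle, sides are in ratio 1 : √3 : 2.
Long leg = short leg·√3  →  short leg = 8.43/√3 = 4.867
Hypotenuse = 2·(short leg) = 2·8.43/√3 = 9.734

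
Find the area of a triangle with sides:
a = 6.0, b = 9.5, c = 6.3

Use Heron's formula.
s = (a+b+c)/2 = (6.0+9.5+6.3)/2 = 10.9
A = √(s(s-a)(s-b)(s-c)) = √(10.9·4.9·1.4·4.6)
A = √343.96 = 18.55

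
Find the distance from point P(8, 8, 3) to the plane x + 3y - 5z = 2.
d = |1(8) + 3(8) + (-5)(3) - (2)| / √(1² + 3² + (-5)²) = 15/√35 = 2.535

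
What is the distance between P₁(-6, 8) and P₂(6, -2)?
Using the distance formula: d = sqrt((x₂-x₁)² + (y₂-y₁)²)
dx = 6 - (-6) = 12
dy = (-2) - 8 = -10
d = sqrt(12² + (-10)²) = sqrt(144 + 100) = sqrt(244) = 15.62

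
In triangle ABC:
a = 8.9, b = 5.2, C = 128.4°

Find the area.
Using A = ½ab·sin(C):
A = ½·8.9·5.2·sin(128.4°) = ½·46.28·0.783693 = 18.13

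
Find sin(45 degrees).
sin(45 degrees) = sqrt(2)/2
Decimal approximation: 0.7071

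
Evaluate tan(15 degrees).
tan(15 degrees) = 0.2679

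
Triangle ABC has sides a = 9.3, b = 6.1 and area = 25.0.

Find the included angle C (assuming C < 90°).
Area = ½ab·sin(C)  →  sin(C) = 2·Area/(ab)
sin(C) = 2·25.0/(9.3·6.1) = 0.881368
C = arcsin(0.881368) = 61.81°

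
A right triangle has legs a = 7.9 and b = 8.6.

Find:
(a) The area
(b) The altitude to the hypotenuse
(a) Area = ½ab = ½·7.9·8.6 = 33.97
(b) Hypotenuse c = √(7.9² + 8.6²) = √136.37 = 11.6778
    Area = ½·c·h_c  →  h_c = 2·Area/c = 2·33.97/11.6778 = 5.818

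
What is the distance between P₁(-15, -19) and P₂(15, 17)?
Using the distance formula: d = sqrt((x₂-x₁)² + (y₂-y₁)²)
dx = 15 - (-15) = 30
dy = 17 - (-19) = 36
d = sqrt(30² + 36²) = sqrt(900 + 1296) = sqrt(2196) = 46.86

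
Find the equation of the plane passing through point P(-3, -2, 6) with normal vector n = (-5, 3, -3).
d = n·P = (-5)(-3) + (3)(-2) + (-3)(6) = -9
Plane: -5x + 3y - 3z = -9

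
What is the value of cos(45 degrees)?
cos(45 degrees) = sqrt(2)/2
Decimal approximation: 0.7071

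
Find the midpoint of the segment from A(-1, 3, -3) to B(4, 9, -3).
Midpoint = ((-1+4)/2, (3+9)/2, (-3-3)/2) = (1.5, 6, -3)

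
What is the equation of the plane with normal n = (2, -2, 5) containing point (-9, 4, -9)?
d = n·P = (2)(-9) + (-2)(4) + (5)(-9) = -71
Plane: 2x - 2y + 5z = -71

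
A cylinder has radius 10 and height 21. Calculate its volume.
Volume = pi * r² * h
Volume = pi * 10² * 21
Volume = pi * 100 * 21
Volume = pi * 2100
Volume = 6597.34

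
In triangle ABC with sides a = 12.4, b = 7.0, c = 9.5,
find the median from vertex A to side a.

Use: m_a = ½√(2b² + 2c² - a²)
m_a = ½√(2·7.0² + 2·9.5² - 12.4²)
m_a = ½√(98 + 180.5 - 153.76) = ½√124.74 = 5.584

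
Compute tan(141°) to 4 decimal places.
tan(141 degrees) = -0.8098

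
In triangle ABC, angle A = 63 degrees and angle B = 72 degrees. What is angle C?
Sum of angles in a triangle = 180 degrees
Third angle = 180 - 63 - 72
Third angle = 45 degrees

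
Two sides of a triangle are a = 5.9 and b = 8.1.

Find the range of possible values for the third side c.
By the triangle inequality: |a - b| < c < a + b
|5.9 - 8.1| < c < 5.9 + 8.1
2.2 < c < 14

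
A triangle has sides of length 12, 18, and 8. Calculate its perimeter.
Perimeter = sum of all sides
Perimeter = 12 + 18 + 8
Perimeter = 38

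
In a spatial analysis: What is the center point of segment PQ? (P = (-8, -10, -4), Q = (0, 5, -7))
Midpoint = ((-8+0)/2, (-10+5)/2, (-4-7)/2) = (-4, -2.5, -5.5)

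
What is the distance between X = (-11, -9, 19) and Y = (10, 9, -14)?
d = √[(21)² + (18)² + (-33)²] = √1854 = 43.06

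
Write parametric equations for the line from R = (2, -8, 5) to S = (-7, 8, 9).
Direction vector d = S - R = (-9, 16, 4)
x = 2 - 9t, y = -8 + 16t, z = 5 + 4t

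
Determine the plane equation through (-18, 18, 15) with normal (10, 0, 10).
d = n·P = (10)(-18) + (0)(18) + (10)(15) = -30
Plane: 10x + 10z = -30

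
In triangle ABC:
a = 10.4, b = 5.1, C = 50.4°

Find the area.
Using A = ½ab·sin(C):
A = ½·10.4·5.1·sin(50.4°) = ½·53.04·0.770513 = 20.43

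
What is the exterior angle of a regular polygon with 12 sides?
Exterior angle of a regular n-gon = 360/n
Exterior angle = 360/12
Exterior angle = 30 degrees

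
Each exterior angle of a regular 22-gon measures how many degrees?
Exterior angle of a regular n-gon = 360/n
Exterior angle = 360/22
Exterior angle = 16.36 degrees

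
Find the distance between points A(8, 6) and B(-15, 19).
Using the distance formula: d = sqrt((x₂-x₁)² + (y₂-y₁)²)
dx = (-15) - 8 = -23
dy = 19 - 6 = 13
d = sqrt((-23)² + 13²) = sqrt(529 + 169) = sqrt(698) = 26.42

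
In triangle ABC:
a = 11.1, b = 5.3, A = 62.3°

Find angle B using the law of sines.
sin(B)/b = sin(A)/a
sin(B) = b·sin(A)/a = 5.3·sin(62.3°)/11.1 = 0.422756
B = arcsin(0.422756) = 25.01°  (b ≤ a, so B ≤ A and the acute solution is unique)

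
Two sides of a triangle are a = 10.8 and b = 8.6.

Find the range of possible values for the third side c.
By the triangle inequality: |a - b| < c < a + b
|10.8 - 8.6| < c < 10.8 + 8.6
2.2 < c < 19.4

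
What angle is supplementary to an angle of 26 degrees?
Supplementary angles sum to 180 degrees.
Other angle = 180 - 26
Other angle = 154 degrees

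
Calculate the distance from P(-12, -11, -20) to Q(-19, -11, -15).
d = √[(-7)² + (0)² + (5)²] = √74 = 8.602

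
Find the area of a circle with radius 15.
Area = pi * r²
Area = pi * 15²
Area = pi * 225
Area = 706.86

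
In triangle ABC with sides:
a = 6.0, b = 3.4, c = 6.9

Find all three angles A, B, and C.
By the law of cosines:
cos(A) = (b² + c² - a²)/(2bc) = 0.493819  →  A = 60.41°
cos(B) = (a² + c² - b²)/(2ac) = 0.870169  →  B = 29.52°
cos(C) = (a² + b² - c²)/(2ab) = -0.001225  →  C = 90.07°
Check: A + B + C = 180.0° ✓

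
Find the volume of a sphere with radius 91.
Volume = (4/3) * pi * r³
Volume = (4/3) * pi * 91³
Volume = (4/3) * pi * 753571
Volume = 3156550.82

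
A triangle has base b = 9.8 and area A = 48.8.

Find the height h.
A = ½bh  →  h = 2A/b
h = 2·48.8/9.8 = 9.959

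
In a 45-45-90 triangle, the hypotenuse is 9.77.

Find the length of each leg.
In a 45-45-90 triangle, hypotenuse = leg·√2  →  leg = hypotenuse/√2
leg = 9.77/√2 = 6.908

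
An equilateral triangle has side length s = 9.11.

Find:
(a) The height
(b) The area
(a) Height h = s·√3/2 = 9.11·√3/2 = 7.889
(b) Area = (√3/4)·s² = (√3/4)·9.11² = (√3/4)·82.9921 = 35.94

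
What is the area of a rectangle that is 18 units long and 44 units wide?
Area = length * width
Area = 18 * 44
Area = 792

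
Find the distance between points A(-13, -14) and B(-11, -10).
Using the distance formula: d = sqrt((x₂-x₁)² + (y₂-y₁)²)
dx = (-11) - (-13) = 2
dy = (-10) - (-14) = 4
d = sqrt(2² + 4²) = sqrt(4 + 16) = sqrt(20) = 4.47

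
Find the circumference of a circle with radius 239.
Circumference = 2 * pi * r
Circumference = 2 * pi * 239
Circumference = 1501.68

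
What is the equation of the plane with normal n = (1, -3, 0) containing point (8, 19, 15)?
d = n·P = (1)(8) + (-3)(19) + (0)(15) = -49
Plane: x - 3y = -49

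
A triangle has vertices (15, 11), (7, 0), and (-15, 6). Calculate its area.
Using the coordinate formula: Area = (1/2)|x₁(y₂-y₃) + x₂(y₃-y₁) + x₃(y₁-y₂)|
Area = (1/2)|15(0-6) + 7(6-11) + (-15)(11-0)|
Area = (1/2)|15*(-6) + 7*(-5) + (-15)*11|
Area = (1/2)|(-90) + (-35) + (-165)|
Area = (1/2)*290 = 145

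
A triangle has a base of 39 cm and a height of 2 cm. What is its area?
Area = (1/2) * base * height
Area = (1/2) * 39 * 2
Area = 39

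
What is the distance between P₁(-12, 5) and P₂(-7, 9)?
Using the distance formula: d = sqrt((x₂-x₁)² + (y₂-y₁)²)
dx = (-7) - (-12) = 5
dy = 9 - 5 = 4
d = sqrt(5² + 4²) = sqrt(25 + 16) = sqrt(41) = 6.40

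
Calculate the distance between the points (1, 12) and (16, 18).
Using the distance formula: d = sqrt((x₂-x₁)² + (y₂-y₁)²)
dx = 16 - 1 = 15
dy = 18 - 12 = 6
d = sqrt(15² + 6²) = sqrt(225 + 36) = sqrt(261) = 16.16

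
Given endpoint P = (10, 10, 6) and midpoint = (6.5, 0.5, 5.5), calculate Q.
Q = (2×6.5 - 10, 2×0.5 - 10, 2×5.5 - 6) = (3, -9, 5)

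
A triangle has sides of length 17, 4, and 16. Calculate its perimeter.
Perimeter = sum of all sides
Perimeter = 17 + 4 + 16
Perimeter = 37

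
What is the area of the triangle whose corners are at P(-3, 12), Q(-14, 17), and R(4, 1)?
Using the coordinate formula: Area = (1/2)|x₁(y₂-y₃) + x₂(y₃-y₁) + x₃(y₁-y₂)|
Area = (1/2)|(-3)(17-1) + (-14)(1-12) + 4(12-17)|
Area = (1/2)|(-3)*16 + (-14)*(-11) + 4*(-5)|
Area = (1/2)|(-48) + 154 + (-20)|
Area = (1/2)*86 = 43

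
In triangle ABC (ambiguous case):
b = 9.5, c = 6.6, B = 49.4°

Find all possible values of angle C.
sin(C)/c = sin(B)/b  →  sin(C) = c·sin(B)/b = 6.6·sin(49.4°)/9.5 = 0.527494
C₁ = arcsin(0.527494) = 31.84°,  C₂ = 180° - C₁ = 148.16°
Check C₂: A = 180° - 49.4° - 148.16° = -17.56° ≤ 0, rejected
C = 31.84° (one solution)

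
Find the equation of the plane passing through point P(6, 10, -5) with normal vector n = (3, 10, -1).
d = n·P = (3)(6) + (10)(10) + (-1)(-5) = 123
Plane: 3x + 10y - z = 123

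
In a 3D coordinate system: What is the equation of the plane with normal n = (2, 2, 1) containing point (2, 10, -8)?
d = n·P = (2)(2) + (2)(10) + (1)(-8) = 16
Plane: 2x + 2y + z = 16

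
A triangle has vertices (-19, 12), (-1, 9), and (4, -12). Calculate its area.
Using the coordinate formula: Area = (1/2)|x₁(y₂-y₃) + x₂(y₃-y₁) + x₃(y₁-y₂)|
Area = (1/2)|(-19)(9-(-12)) + (-1)((-12)-12) + 4(12-9)|
Area = (1/2)|(-19)*21 + (-1)*(-24) + 4*3|
Area = (1/2)|(-399) + 24 + 12|
Area = (1/2)*363 = 181.50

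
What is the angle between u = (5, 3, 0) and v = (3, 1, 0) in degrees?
u·v = 18, |u|² = 34, |v|² = 10
cos θ = 18/√340 ≈ 0.9762
θ ≈ 12.53°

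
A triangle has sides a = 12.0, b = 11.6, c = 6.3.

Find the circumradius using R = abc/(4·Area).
s = (a+b+c)/2 = 14.95
Area = √(s(s-a)(s-b)(s-c)) = √(14.95·2.95·3.35·8.65) = 35.7488
R = abc/(4·Area) = (12.0·11.6·6.3)/(4·35.7488) = 876.96/142.9952 = 6.133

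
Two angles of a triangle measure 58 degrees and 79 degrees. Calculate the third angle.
Sum of angles in a triangle = 180 degrees
Third angle = 180 - 58 - 79
Third angle = 43 degrees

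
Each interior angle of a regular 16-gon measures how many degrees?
Interior angle of a regular n-gon = (n-2)*180/n
Interior angle = (16-2)*180/16
Interior angle = 14*180/16
Interior angle = 2520/16
Interior angle = 157.50 degrees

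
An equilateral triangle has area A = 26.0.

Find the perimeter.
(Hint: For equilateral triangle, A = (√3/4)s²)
A = (√3/4)s²  →  s² = 4A/√3 = 4·26.0/√3 = 60.0444
s = 7.74883
Perimeter = 3s = 23.25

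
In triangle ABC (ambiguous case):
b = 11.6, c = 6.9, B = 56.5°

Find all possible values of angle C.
sin(C)/c = sin(B)/b  →  sin(C) = c·sin(B)/b = 6.9·sin(56.5°)/11.6 = 0.496018
C₁ = arcsin(0.496018) = 29.74°,  C₂ = 180° - C₁ = 150.26°
Check C₂: A = 180° - 56.5° - 150.26° = -26.76° ≤ 0, rejected
C = 29.74° (one solution)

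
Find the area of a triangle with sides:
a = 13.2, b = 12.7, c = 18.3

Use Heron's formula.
s = (a+b+c)/2 = (13.2+12.7+18.3)/2 = 22.1
A = √(s(s-a)(s-b)(s-c)) = √(22.1·8.9·9.4·3.8)
A = √7025.77 = 83.82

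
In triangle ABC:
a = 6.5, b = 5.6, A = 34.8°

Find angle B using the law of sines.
sin(B)/b = sin(A)/a
sin(B) = b·sin(A)/a = 5.6·sin(34.8°)/6.5 = 0.491692
B = arcsin(0.491692) = 29.45°  (b ≤ a, so B ≤ A and the acute solution is unique)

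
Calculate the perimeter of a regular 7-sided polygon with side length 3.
Perimeter = number of sides * side length
Perimeter = 7 * 3
Perimeter = 21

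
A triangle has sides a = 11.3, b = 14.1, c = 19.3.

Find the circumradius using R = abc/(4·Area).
s = (a+b+c)/2 = 22.35
Area = √(s(s-a)(s-b)(s-c)) = √(22.35·11.05·8.25·3.05) = 78.831
R = abc/(4·Area) = (11.3·14.1·19.3)/(4·78.831) = 3075.069/315.324 = 9.752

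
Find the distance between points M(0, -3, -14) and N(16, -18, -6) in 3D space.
d = √[(16)² + (-15)² + (8)²] = √545 = 23.35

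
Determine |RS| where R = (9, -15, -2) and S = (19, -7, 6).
d = √[(10)² + (8)² + (8)²] = √228 = 15.1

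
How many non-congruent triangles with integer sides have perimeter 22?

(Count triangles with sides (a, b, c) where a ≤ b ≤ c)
With a ≤ b ≤ c and a + b + c = 22, the triangle inequality a + b > c gives c < 22/2, so c ≤ 10.
Iterate a from 1 to ⌊p/3⌋ = 7; for each a, b ranges from a to ⌊(p−a)/2⌋ with c = p − a − b, keeping only c ≥ b.
Triples: (2, 10, 10), (3, 9, 10), (4, 8, 10), …
Count = 10 triangles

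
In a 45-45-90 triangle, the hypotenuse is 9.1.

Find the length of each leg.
In a 45-45-90 triangle, hypotenuse = leg·√2  →  leg = hypotenuse/√2
leg = 9.1/√2 = 6.435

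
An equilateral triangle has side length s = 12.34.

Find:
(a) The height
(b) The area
(a) Height h = s·√3/2 = 12.34·√3/2 = 10.69
(b) Area = (√3/4)·s² = (√3/4)·12.34² = (√3/4)·152.276 = 65.94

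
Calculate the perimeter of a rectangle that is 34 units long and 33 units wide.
Perimeter = 2 * (length + width)
Perimeter = 2 * (34 + 33)
Perimeter = 2 * 67
Perimeter = 134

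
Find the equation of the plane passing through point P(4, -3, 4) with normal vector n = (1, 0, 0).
d = n·P = (1)(4) + (0)(-3) + (0)(4) = 4
Plane: x = 4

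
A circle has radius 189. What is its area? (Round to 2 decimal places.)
Area = pi * r²
Area = pi * 189²
Area = pi * 35721
Area = 112220.83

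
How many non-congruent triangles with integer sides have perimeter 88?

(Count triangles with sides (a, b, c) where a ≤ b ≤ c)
With a ≤ b ≤ c and a + b + c = 88, the triangle inequality a + b > c gives c < 88/2, so c ≤ 43.
Iterate a from 1 to ⌊p/3⌋ = 29; for each a, b ranges from a to ⌊(p−a)/2⌋ with c = p − a − b, keeping only c ≥ b.
Triples: (2, 43, 43), (3, 42, 43), (4, 41, 43), …
Count = 161 triangles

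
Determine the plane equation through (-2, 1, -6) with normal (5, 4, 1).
d = n·P = (5)(-2) + (4)(1) + (1)(-6) = -12
Plane: 5x + 4y + z = -12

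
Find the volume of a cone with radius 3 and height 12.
Volume = (1/3) * pi * r² * h
Volume = (1/3) * pi * 3² * 12
Volume = (1/3) * pi * 9 * 12
Volume = (1/3) * pi * 108
Volume = 113.10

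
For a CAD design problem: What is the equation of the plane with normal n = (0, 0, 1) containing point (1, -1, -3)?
d = n·P = (0)(1) + (0)(-1) + (1)(-3) = -3
Plane: z = -3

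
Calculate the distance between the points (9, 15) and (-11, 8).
Using the distance formula: d = sqrt((x₂-x₁)² + (y₂-y₁)²)
dx = (-11) - 9 = -20
dy = 8 - 15 = -7
d = sqrt((-20)² + (-7)²) = sqrt(400 + 49) = sqrt(449) = 21.19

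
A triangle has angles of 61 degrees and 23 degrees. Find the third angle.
Sum of angles in a triangle = 180 degrees
Third angle = 180 - 61 - 23
Third angle = 96 degrees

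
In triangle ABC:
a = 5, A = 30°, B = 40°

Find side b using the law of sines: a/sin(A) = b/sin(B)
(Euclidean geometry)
b = a·sin(B)/sin(A) = 5·sin(40°)/sin(30°)
b = 5·0.642788/0.500000 = 6.428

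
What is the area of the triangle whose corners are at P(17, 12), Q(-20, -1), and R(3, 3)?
Using the coordinate formula: Area = (1/2)|x₁(y₂-y₃) + x₂(y₃-y₁) + x₃(y₁-y₂)|
Area = (1/2)|17((-1)-3) + (-20)(3-12) + 3(12-(-1))|
Area = (1/2)|17*(-4) + (-20)*(-9) + 3*13|
Area = (1/2)|(-68) + 180 + 39|
Area = (1/2)*151 = 75.50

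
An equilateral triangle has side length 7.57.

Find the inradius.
For an equilateral triangle, r = s/(2√3) where s is the side.
r = 7.57/(2√3) = 7.57/3.464102 = 2.185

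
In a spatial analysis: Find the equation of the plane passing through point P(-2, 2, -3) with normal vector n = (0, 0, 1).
d = n·P = (0)(-2) + (0)(2) + (1)(-3) = -3
Plane: z = -3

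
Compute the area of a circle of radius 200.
Area = pi * r²
Area = pi * 200²
Area = pi * 40000
Area = 125663.71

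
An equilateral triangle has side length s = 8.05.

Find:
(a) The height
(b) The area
(a) Height h = s·√3/2 = 8.05·√3/2 = 6.972
(b) Area = (√3/4)·s² = (√3/4)·8.05² = (√3/4)·64.8025 = 28.06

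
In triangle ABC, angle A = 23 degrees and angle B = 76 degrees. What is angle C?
Sum of angles in a triangle = 180 degrees
Third angle = 180 - 23 - 76
Third angle = 81 degrees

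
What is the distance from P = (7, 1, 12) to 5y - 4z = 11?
d = |0(7) + 5(1) + (-4)(12) - (11)| / √(0² + 5² + (-4)²) = 54/√41 = 8.433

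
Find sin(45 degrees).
sin(45 degrees) = sqrt(2)/2
Decimal approximation: 0.7071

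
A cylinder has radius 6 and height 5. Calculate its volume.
Volume = pi * r² * h
Volume = pi * 6² * 5
Volume = pi * 36 * 5
Volume = pi * 180
Volume = 565.49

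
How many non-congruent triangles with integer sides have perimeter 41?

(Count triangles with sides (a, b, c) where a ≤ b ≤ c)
With a ≤ b ≤ c and a + b + c = 41, the triangle inequality a + b > c gives c < 41/2, so c ≤ 20.
Iterate a from 1 to ⌊p/3⌋ = 13; for each a, b ranges from a to ⌊(p−a)/2⌋ with c = p − a − b, keeping only c ≥ b.
Triples: (1, 20, 20), (2, 19, 20), (3, 18, 20), …
Count = 40 triangles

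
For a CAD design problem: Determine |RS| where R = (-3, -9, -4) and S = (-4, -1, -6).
d = √[(-1)² + (8)² + (-2)²] = √69 = 8.307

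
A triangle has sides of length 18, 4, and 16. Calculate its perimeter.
Perimeter = sum of all sides
Perimeter = 18 + 4 + 16
Perimeter = 38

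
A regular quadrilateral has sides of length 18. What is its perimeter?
Perimeter = number of sides * side length
Perimeter = 4 * 18
Perimeter = 72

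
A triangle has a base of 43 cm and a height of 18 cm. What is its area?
Area = (1/2) * base * height
Area = (1/2) * 43 * 18
Area = 387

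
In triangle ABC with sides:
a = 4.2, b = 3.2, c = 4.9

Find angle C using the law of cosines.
cos(C) = (a² + b² - c²)/(2ab)
cos(C) = (4.2² + 3.2² - 4.9²)/(2·4.2·3.2) = 3.87/26.88 = 0.143973
C = arccos(0.143973) = 81.72°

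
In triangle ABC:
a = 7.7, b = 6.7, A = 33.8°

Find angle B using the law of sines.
sin(B)/b = sin(A)/a
sin(B) = b·sin(A)/a = 6.7·sin(33.8°)/7.7 = 0.484049
B = arcsin(0.484049) = 28.95°  (b ≤ a, so B ≤ A and the acute solution is unique)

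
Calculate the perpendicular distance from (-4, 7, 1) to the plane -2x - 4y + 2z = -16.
d = |(-2)(-4) + (-4)(7) + 2(1) - (-16)| / √((-2)² + (-4)² + 2²) = 2/√24 = 0.4082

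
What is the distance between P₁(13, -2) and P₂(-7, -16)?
Using the distance formula: d = sqrt((x₂-x₁)² + (y₂-y₁)²)
dx = (-7) - 13 = -20
dy = (-16) - (-2) = -14
d = sqrt((-20)² + (-14)²) = sqrt(400 + 196) = sqrt(596) = 24.41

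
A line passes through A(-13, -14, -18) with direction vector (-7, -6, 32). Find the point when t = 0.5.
P(0.5) = (-13 + (-7)(0.5), -14 + (-6)(0.5), -18 + 32(0.5)) = (-16.5, -17, -2)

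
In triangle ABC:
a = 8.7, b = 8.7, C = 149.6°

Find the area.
Using A = ½ab·sin(C):
A = ½·8.7·8.7·sin(149.6°) = ½·75.69·0.506034 = 19.15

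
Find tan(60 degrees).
tan(60 degrees) = sqrt(3)
Decimal approximation: 1.7321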